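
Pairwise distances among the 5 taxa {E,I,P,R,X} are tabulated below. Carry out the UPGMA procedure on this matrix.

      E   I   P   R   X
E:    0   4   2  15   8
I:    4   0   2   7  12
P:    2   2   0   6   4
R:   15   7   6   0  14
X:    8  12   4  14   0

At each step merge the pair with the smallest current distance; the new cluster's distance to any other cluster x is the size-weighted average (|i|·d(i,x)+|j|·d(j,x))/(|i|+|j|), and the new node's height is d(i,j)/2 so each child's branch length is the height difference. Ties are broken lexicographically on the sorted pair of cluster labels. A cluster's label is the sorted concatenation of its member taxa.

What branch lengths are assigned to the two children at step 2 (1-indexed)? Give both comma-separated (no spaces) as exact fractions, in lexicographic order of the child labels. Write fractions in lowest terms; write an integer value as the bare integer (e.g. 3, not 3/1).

step 1: merge (E,P) at d=2; branch lengths E→1, P→1; new cluster EP
  updated: d(EP,I)=3, d(EP,R)=21/2, d(EP,X)=6
step 2: merge (EP,I) at d=3; branch lengths EP→1/2, I→3/2; new cluster EIP
  updated: d(EIP,R)=28/3, d(EIP,X)=8
step 3: merge (EIP,X) at d=8; branch lengths EIP→5/2, X→4; new cluster EIPX
  updated: d(EIPX,R)=21/2
step 4: merge (EIPX,R) at d=21/2; branch lengths EIPX→5/4, R→21/4; new cluster EIPRX
final tree: ((((E:1,P:1):1/2,I:3/2):5/2,X:4):5/4,R:21/4)
total length: 17

1/2,3/2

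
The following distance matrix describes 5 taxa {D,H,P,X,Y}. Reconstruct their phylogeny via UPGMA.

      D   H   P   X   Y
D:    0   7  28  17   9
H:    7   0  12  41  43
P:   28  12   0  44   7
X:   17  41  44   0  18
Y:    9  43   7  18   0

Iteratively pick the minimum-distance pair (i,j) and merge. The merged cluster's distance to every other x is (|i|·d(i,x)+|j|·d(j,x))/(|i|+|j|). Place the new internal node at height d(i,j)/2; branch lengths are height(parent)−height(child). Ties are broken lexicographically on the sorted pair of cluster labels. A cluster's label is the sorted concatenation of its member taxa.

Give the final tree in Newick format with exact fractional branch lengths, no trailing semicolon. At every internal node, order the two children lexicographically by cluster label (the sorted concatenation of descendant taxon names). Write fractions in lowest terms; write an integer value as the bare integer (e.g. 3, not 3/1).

(((D:7/2,H:7/2):8,(P:7/2,Y:7/2):8):7/2,X:15)

step 1: merge (D,H) at d=7; branch lengths D→7/2, H→7/2; new cluster DH
  updated: d(DH,P)=20, d(DH,X)=29, d(DH,Y)=26
step 2: merge (P,Y) at d=7; branch lengths P→7/2, Y→7/2; new cluster PY
  updated: d(DH,PY)=23, d(PY,X)=31
step 3: merge (DH,PY) at d=23; branch lengths DH→8, PY→8; new cluster DHPY
  updated: d(DHPY,X)=30
step 4: merge (DHPY,X) at d=30; branch lengths DHPY→7/2, X→15; new cluster DHPXY
final tree: (((D:7/2,H:7/2):8,(P:7/2,Y:7/2):8):7/2,X:15)
total length: 97/2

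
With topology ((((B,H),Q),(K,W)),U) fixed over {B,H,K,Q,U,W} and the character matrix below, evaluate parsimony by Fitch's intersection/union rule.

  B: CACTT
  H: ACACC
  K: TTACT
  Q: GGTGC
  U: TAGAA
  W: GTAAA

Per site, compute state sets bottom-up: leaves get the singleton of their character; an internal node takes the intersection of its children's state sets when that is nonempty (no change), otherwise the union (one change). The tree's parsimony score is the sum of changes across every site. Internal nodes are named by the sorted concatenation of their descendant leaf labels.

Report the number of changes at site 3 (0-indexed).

4

site 0, node BH: B={C} ∪ H={A} → {A,C} (+1)
site 0, node BHQ: BH={A,C} ∪ Q={G} → {A,C,G} (+1)
site 0, node KW: K={T} ∪ W={G} → {G,T} (+1)
site 0, node BHKQW: BHQ={A,C,G} ∩ KW={G,T} → {G} (+0)
site 0, node BHKQUW: BHKQW={G} ∪ U={T} → {G,T} (+1)
site 1, node BH: B={A} ∪ H={C} → {A,C} (+1)
site 1, node BHQ: BH={A,C} ∪ Q={G} → {A,C,G} (+1)
site 1, node KW: K={T} ∩ W={T} → {T} (+0)
site 1, node BHKQW: BHQ={A,C,G} ∪ KW={T} → {A,C,G,T} (+1)
site 1, node BHKQUW: BHKQW={A,C,G,T} ∩ U={A} → {A} (+0)
site 2, node BH: B={C} ∪ H={A} → {A,C} (+1)
site 2, node BHQ: BH={A,C} ∪ Q={T} → {A,C,T} (+1)
site 2, node KW: K={A} ∩ W={A} → {A} (+0)
site 2, node BHKQW: BHQ={A,C,T} ∩ KW={A} → {A} (+0)
site 2, node BHKQUW: BHKQW={A} ∪ U={G} → {A,G} (+1)
site 3, node BH: B={T} ∪ H={C} → {C,T} (+1)
site 3, node BHQ: BH={C,T} ∪ Q={G} → {C,G,T} (+1)
site 3, node KW: K={C} ∪ W={A} → {A,C} (+1)
site 3, node BHKQW: BHQ={C,G,T} ∩ KW={A,C} → {C} (+0)
site 3, node BHKQUW: BHKQW={C} ∪ U={A} → {A,C} (+1)
site 4, node BH: B={T} ∪ H={C} → {C,T} (+1)
site 4, node BHQ: BH={C,T} ∩ Q={C} → {C} (+0)
site 4, node KW: K={T} ∪ W={A} → {A,T} (+1)
site 4, node BHKQW: BHQ={C} ∪ KW={A,T} → {A,C,T} (+1)
site 4, node BHKQUW: BHKQW={A,C,T} ∩ U={A} → {A} (+0)
per-site changes: [4, 3, 3, 4, 3]; total = 17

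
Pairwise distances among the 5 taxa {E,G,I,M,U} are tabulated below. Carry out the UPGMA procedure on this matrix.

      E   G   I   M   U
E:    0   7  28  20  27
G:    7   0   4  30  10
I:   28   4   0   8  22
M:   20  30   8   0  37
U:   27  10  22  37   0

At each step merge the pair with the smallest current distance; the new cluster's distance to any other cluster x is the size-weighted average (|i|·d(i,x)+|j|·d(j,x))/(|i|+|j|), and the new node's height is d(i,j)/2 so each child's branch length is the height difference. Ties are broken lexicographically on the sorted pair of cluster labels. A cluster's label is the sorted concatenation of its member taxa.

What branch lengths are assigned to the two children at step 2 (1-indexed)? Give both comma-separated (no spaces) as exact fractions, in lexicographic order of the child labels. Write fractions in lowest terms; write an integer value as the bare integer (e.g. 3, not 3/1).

iteration 1: select G,I (d=4); attach at lengths (2, 2); label the merged cluster GI
  updated: d(E,GI)=35/2, d(GI,M)=19, d(GI,U)=16
iteration 2: select GI,U (d=16); attach at lengths (6, 8); label the merged cluster GIU
  updated: d(E,GIU)=62/3, d(GIU,M)=25
iteration 3: select E,M (d=20); attach at lengths (10, 10); label the merged cluster EM
  updated: d(EM,GIU)=137/6
iteration 4: select EM,GIU (d=137/6); attach at lengths (17/12, 41/12); label the merged cluster EGIMU
final tree: ((E:10,M:10):17/12,((G:2,I:2):6,U:8):41/12)
total length: 257/6

6,8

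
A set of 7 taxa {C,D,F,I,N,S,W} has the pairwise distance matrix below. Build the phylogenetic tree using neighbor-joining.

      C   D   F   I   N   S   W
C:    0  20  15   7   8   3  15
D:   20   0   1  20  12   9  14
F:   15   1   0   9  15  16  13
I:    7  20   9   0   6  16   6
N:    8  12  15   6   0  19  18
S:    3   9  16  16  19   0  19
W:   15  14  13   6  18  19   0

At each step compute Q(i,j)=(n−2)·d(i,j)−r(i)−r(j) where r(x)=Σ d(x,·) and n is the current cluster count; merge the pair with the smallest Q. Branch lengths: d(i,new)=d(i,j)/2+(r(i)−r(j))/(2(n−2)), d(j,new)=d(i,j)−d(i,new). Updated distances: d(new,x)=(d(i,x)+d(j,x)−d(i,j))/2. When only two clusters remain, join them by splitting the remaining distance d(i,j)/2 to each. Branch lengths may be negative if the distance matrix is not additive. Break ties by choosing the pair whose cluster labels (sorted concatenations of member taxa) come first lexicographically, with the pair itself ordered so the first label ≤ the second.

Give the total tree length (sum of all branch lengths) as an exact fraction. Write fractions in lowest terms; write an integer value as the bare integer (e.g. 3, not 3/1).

517/16

step 1: merge (D,F) at d=1, Q=-140; branch lengths D→6/5, F→-1/5; new cluster DF
  updated: d(C,DF)=17, d(DF,I)=14, d(DF,N)=13, d(DF,S)=12, d(DF,W)=13
step 2: merge (C,S) at d=3, Q=-107; branch lengths C→-7/8, S→31/8; new cluster CS
  updated: d(CS,DF)=13, d(CS,I)=10, d(CS,N)=12, d(CS,W)=31/2
step 3: merge (I,W) at d=6, Q=-141/2; branch lengths I→1/4, W→23/4; new cluster IW
  updated: d(CS,IW)=39/4, d(DF,IW)=21/2, d(IW,N)=9
step 4: merge (CS,DF) at d=13, Q=-181/4; branch lengths CS→97/16, DF→111/16; new cluster CDFS
  updated: d(CDFS,IW)=29/8, d(CDFS,N)=6
step 5: merge (CDFS,IW) at d=29/8, Q=-149/8; branch lengths CDFS→5/16, IW→53/16; new cluster CDFISW
  updated: d(CDFISW,N)=91/16
step 6: merge (CDFISW,N) at d=91/16; branch lengths CDFISW→91/32, N→91/32; new cluster CDFINSW
final tree: ((((C:-7/8,S:31/8):97/16,(D:6/5,F:-1/5):111/16):5/16,(I:1/4,W:23/4):53/16):91/32,N:91/32)
total length: 517/16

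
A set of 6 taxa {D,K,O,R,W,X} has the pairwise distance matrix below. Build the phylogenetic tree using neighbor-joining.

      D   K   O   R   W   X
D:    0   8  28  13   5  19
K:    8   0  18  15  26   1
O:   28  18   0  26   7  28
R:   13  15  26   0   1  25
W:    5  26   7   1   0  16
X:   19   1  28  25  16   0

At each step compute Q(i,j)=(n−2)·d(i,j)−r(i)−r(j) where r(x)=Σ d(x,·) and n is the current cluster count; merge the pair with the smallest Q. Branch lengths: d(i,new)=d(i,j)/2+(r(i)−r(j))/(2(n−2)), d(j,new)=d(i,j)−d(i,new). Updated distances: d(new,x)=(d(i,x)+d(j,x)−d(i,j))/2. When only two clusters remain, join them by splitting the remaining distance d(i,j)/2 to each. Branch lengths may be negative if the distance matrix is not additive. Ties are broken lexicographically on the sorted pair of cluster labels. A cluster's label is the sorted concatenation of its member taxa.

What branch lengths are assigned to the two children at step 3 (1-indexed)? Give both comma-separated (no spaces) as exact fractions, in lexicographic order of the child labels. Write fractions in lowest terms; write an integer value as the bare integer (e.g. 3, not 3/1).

step 1: merge (K,X) at d=1, Q=-153; branch lengths K→-17/8, X→25/8; new cluster KX
  updated: d(D,KX)=13, d(KX,O)=45/2, d(KX,R)=39/2, d(KX,W)=41/2
step 2: merge (O,W) at d=7, Q=-96; branch lengths O→71/6, W→-29/6; new cluster OW
  updated: d(D,OW)=13, d(KX,OW)=18, d(OW,R)=10
step 3: merge (D,KX) at d=13, Q=-127/2; branch lengths D→29/8, KX→75/8; new cluster DKX
  updated: d(DKX,OW)=9, d(DKX,R)=39/4
step 4: merge (DKX,OW) at d=9, Q=-115/4; branch lengths DKX→35/8, OW→37/8; new cluster DKOWX
  updated: d(DKOWX,R)=43/8
step 5: merge (DKOWX,R) at d=43/8; branch lengths DKOWX→43/16, R→43/16; new cluster DKORWX
final tree: (((D:29/8,(K:-17/8,X:25/8):75/8):35/8,(O:71/6,W:-29/6):37/8):43/16,R:43/16)
total length: 283/8

29/8,75/8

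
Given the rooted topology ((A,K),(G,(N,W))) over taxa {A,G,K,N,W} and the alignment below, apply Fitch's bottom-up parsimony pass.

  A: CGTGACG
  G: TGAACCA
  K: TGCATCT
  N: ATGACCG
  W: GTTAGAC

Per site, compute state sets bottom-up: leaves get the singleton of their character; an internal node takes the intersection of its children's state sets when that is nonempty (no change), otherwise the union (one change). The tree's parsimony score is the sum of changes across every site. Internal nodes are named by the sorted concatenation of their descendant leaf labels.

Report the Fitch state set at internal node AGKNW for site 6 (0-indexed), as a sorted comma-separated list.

G

[col 0] AK: children A:{C}, K:{T} ∪→ {C,T}; cost 1
[col 0] NW: children N:{A}, W:{G} ∪→ {A,G}; cost 1
[col 0] GNW: children G:{T}, NW:{A,G} ∪→ {A,G,T}; cost 1
[col 0] AGKNW: children AK:{C,T}, GNW:{A,G,T} ∩→ {T}; cost 0
[col 1] AK: children A:{G}, K:{G} ∩→ {G}; cost 0
[col 1] NW: children N:{T}, W:{T} ∩→ {T}; cost 0
[col 1] GNW: children G:{G}, NW:{T} ∪→ {G,T}; cost 1
[col 1] AGKNW: children AK:{G}, GNW:{G,T} ∩→ {G}; cost 0
[col 2] AK: children A:{T}, K:{C} ∪→ {C,T}; cost 1
[col 2] NW: children N:{G}, W:{T} ∪→ {G,T}; cost 1
[col 2] GNW: children G:{A}, NW:{G,T} ∪→ {A,G,T}; cost 1
[col 2] AGKNW: children AK:{C,T}, GNW:{A,G,T} ∩→ {T}; cost 0
[col 3] AK: children A:{G}, K:{A} ∪→ {A,G}; cost 1
[col 3] NW: children N:{A}, W:{A} ∩→ {A}; cost 0
[col 3] GNW: children G:{A}, NW:{A} ∩→ {A}; cost 0
[col 3] AGKNW: children AK:{A,G}, GNW:{A} ∩→ {A}; cost 0
[col 4] AK: children A:{A}, K:{T} ∪→ {A,T}; cost 1
[col 4] NW: children N:{C}, W:{G} ∪→ {C,G}; cost 1
[col 4] GNW: children G:{C}, NW:{C,G} ∩→ {C}; cost 0
[col 4] AGKNW: children AK:{A,T}, GNW:{C} ∪→ {A,C,T}; cost 1
[col 5] AK: children A:{C}, K:{C} ∩→ {C}; cost 0
[col 5] NW: children N:{C}, W:{A} ∪→ {A,C}; cost 1
[col 5] GNW: children G:{C}, NW:{A,C} ∩→ {C}; cost 0
[col 5] AGKNW: children AK:{C}, GNW:{C} ∩→ {C}; cost 0
[col 6] AK: children A:{G}, K:{T} ∪→ {G,T}; cost 1
[col 6] NW: children N:{G}, W:{C} ∪→ {C,G}; cost 1
[col 6] GNW: children G:{A}, NW:{C,G} ∪→ {A,C,G}; cost 1
[col 6] AGKNW: children AK:{G,T}, GNW:{A,C,G} ∩→ {G}; cost 0
per-site changes: [3, 1, 3, 1, 3, 1, 3]; total = 15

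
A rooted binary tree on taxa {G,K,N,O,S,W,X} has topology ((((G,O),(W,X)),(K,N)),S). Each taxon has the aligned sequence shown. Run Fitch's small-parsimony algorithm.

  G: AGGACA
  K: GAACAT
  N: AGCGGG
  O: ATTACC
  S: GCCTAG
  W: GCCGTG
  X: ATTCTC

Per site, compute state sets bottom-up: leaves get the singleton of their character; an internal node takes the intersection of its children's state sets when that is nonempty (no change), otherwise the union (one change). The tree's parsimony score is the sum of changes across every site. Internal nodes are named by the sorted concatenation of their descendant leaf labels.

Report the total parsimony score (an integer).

23

[col 0] GO: children G:{A}, O:{A} ∩→ {A}; cost 0
[col 0] WX: children W:{G}, X:{A} ∪→ {A,G}; cost 1
[col 0] GOWX: children GO:{A}, WX:{A,G} ∩→ {A}; cost 0
[col 0] KN: children K:{G}, N:{A} ∪→ {A,G}; cost 1
[col 0] GKNOWX: children GOWX:{A}, KN:{A,G} ∩→ {A}; cost 0
[col 0] GKNOSWX: children GKNOWX:{A}, S:{G} ∪→ {A,G}; cost 1
[col 1] GO: children G:{G}, O:{T} ∪→ {G,T}; cost 1
[col 1] WX: children W:{C}, X:{T} ∪→ {C,T}; cost 1
[col 1] GOWX: children GO:{G,T}, WX:{C,T} ∩→ {T}; cost 0
[col 1] KN: children K:{A}, N:{G} ∪→ {A,G}; cost 1
[col 1] GKNOWX: children GOWX:{T}, KN:{A,G} ∪→ {A,G,T}; cost 1
[col 1] GKNOSWX: children GKNOWX:{A,G,T}, S:{C} ∪→ {A,C,G,T}; cost 1
[col 2] GO: children G:{G}, O:{T} ∪→ {G,T}; cost 1
[col 2] WX: children W:{C}, X:{T} ∪→ {C,T}; cost 1
[col 2] GOWX: children GO:{G,T}, WX:{C,T} ∩→ {T}; cost 0
[col 2] KN: children K:{A}, N:{C} ∪→ {A,C}; cost 1
[col 2] GKNOWX: children GOWX:{T}, KN:{A,C} ∪→ {A,C,T}; cost 1
[col 2] GKNOSWX: children GKNOWX:{A,C,T}, S:{C} ∩→ {C}; cost 0
[col 3] GO: children G:{A}, O:{A} ∩→ {A}; cost 0
[col 3] WX: children W:{G}, X:{C} ∪→ {C,G}; cost 1
[col 3] GOWX: children GO:{A}, WX:{C,G} ∪→ {A,C,G}; cost 1
[col 3] KN: children K:{C}, N:{G} ∪→ {C,G}; cost 1
[col 3] GKNOWX: children GOWX:{A,C,G}, KN:{C,G} ∩→ {C,G}; cost 0
[col 3] GKNOSWX: children GKNOWX:{C,G}, S:{T} ∪→ {C,G,T}; cost 1
[col 4] GO: children G:{C}, O:{C} ∩→ {C}; cost 0
[col 4] WX: children W:{T}, X:{T} ∩→ {T}; cost 0
[col 4] GOWX: children GO:{C}, WX:{T} ∪→ {C,T}; cost 1
[col 4] KN: children K:{A}, N:{G} ∪→ {A,G}; cost 1
[col 4] GKNOWX: children GOWX:{C,T}, KN:{A,G} ∪→ {A,C,G,T}; cost 1
[col 4] GKNOSWX: children GKNOWX:{A,C,G,T}, S:{A} ∩→ {A}; cost 0
[col 5] GO: children G:{A}, O:{C} ∪→ {A,C}; cost 1
[col 5] WX: children W:{G}, X:{C} ∪→ {C,G}; cost 1
[col 5] GOWX: children GO:{A,C}, WX:{C,G} ∩→ {C}; cost 0
[col 5] KN: children K:{T}, N:{G} ∪→ {G,T}; cost 1
[col 5] GKNOWX: children GOWX:{C}, KN:{G,T} ∪→ {C,G,T}; cost 1
[col 5] GKNOSWX: children GKNOWX:{C,G,T}, S:{G} ∩→ {G}; cost 0
per-site changes: [3, 5, 4, 4, 3, 4]; total = 23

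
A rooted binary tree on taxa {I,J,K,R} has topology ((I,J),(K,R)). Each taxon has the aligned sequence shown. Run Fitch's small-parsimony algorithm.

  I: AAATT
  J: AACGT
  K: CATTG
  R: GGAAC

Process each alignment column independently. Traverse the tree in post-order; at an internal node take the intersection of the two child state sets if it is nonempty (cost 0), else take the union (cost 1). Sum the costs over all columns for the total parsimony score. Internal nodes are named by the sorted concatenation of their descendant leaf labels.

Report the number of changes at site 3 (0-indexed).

site 0, node IJ: I={A} ∩ J={A} → {A} (+0)
site 0, node KR: K={C} ∪ R={G} → {C,G} (+1)
site 0, node IJKR: IJ={A} ∪ KR={C,G} → {A,C,G} (+1)
site 1, node IJ: I={A} ∩ J={A} → {A} (+0)
site 1, node KR: K={A} ∪ R={G} → {A,G} (+1)
site 1, node IJKR: IJ={A} ∩ KR={A,G} → {A} (+0)
site 2, node IJ: I={A} ∪ J={C} → {A,C} (+1)
site 2, node KR: K={T} ∪ R={A} → {A,T} (+1)
site 2, node IJKR: IJ={A,C} ∩ KR={A,T} → {A} (+0)
site 3, node IJ: I={T} ∪ J={G} → {G,T} (+1)
site 3, node KR: K={T} ∪ R={A} → {A,T} (+1)
site 3, node IJKR: IJ={G,T} ∩ KR={A,T} → {T} (+0)
site 4, node IJ: I={T} ∩ J={T} → {T} (+0)
site 4, node KR: K={G} ∪ R={C} → {C,G} (+1)
site 4, node IJKR: IJ={T} ∪ KR={C,G} → {C,G,T} (+1)
per-site changes: [2, 1, 2, 2, 2]; total = 9

2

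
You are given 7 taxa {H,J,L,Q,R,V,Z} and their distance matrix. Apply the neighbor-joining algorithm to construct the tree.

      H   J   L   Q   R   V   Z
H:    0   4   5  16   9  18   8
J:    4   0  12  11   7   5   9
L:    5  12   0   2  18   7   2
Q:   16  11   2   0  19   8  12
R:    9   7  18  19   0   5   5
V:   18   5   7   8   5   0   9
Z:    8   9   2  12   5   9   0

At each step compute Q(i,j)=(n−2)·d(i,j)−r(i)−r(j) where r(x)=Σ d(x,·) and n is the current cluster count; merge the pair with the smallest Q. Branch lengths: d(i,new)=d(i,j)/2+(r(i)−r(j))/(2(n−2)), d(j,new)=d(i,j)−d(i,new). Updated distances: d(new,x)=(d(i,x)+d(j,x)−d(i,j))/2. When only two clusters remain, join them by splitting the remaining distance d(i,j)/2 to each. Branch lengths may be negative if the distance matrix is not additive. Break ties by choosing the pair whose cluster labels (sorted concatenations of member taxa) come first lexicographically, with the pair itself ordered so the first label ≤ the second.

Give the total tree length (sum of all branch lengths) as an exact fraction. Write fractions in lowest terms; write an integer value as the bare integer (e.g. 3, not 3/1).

191/8

iteration 1: select L,Q (d=2, Q=-104); attach at lengths (-6/5, 16/5); label the merged cluster LQ
  updated: d(H,LQ)=19/2, d(J,LQ)=21/2, d(LQ,R)=35/2, d(LQ,V)=13/2, d(LQ,Z)=6
iteration 2: select H,J (d=4, Q=-68); attach at lengths (29/8, 3/8); label the merged cluster HJ
  updated: d(HJ,LQ)=8, d(HJ,R)=6, d(HJ,V)=19/2, d(HJ,Z)=13/2
iteration 3: select LQ,V (d=13/2, Q=-97/2); attach at lengths (55/12, 23/12); label the merged cluster LQV
  updated: d(HJ,LQV)=11/2, d(LQV,R)=8, d(LQV,Z)=17/4
iteration 4: select HJ,R (d=6, Q=-25); attach at lengths (11/4, 13/4); label the merged cluster HJR
  updated: d(HJR,LQV)=15/4, d(HJR,Z)=11/4
iteration 5: select HJR,LQV (d=15/4, Q=-43/4); attach at lengths (9/8, 21/8); label the merged cluster HJLQRV
  updated: d(HJLQRV,Z)=13/8
iteration 6: select HJLQRV,Z (d=13/8); attach at lengths (13/16, 13/16); label the merged cluster HJLQRVZ
final tree: ((((H:29/8,J:3/8):11/4,R:13/4):9/8,((L:-6/5,Q:16/5):55/12,V:23/12):21/8):13/16,Z:13/16)
total length: 191/8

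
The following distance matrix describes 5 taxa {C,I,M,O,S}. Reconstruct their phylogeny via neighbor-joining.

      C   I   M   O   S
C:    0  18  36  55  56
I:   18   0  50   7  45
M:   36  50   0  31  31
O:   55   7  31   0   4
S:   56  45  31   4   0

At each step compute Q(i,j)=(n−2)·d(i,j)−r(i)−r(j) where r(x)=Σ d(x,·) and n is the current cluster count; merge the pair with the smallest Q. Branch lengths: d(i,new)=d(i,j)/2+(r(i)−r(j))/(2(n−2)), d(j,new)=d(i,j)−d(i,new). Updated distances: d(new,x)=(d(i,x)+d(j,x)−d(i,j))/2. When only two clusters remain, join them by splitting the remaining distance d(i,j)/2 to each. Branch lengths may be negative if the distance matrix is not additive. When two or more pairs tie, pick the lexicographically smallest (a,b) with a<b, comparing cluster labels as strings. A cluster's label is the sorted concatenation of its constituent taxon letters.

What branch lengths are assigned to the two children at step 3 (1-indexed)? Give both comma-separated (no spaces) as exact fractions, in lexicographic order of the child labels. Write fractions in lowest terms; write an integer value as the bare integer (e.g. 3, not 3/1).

99/8,-23/8

1. join C+I (d=18, Q=-231) ⇒ CI; edges |C|=33/2, |I|=3/2
  updated: d(CI,M)=34, d(CI,O)=22, d(CI,S)=83/2
2. join CI+M (d=34, Q=-251/2) ⇒ CIM; edges |CI|=139/8, |M|=133/8
  updated: d(CIM,O)=19/2, d(CIM,S)=77/4
3. join CIM+O (d=19/2, Q=-131/4) ⇒ CIMO; edges |CIM|=99/8, |O|=-23/8
  updated: d(CIMO,S)=55/8
4. join CIMO+S (d=55/8) ⇒ CIMOS; edges |CIMO|=55/16, |S|=55/16
final tree: ((((C:33/2,I:3/2):139/8,M:133/8):99/8,O:-23/8):55/16,S:55/16)
total length: 547/8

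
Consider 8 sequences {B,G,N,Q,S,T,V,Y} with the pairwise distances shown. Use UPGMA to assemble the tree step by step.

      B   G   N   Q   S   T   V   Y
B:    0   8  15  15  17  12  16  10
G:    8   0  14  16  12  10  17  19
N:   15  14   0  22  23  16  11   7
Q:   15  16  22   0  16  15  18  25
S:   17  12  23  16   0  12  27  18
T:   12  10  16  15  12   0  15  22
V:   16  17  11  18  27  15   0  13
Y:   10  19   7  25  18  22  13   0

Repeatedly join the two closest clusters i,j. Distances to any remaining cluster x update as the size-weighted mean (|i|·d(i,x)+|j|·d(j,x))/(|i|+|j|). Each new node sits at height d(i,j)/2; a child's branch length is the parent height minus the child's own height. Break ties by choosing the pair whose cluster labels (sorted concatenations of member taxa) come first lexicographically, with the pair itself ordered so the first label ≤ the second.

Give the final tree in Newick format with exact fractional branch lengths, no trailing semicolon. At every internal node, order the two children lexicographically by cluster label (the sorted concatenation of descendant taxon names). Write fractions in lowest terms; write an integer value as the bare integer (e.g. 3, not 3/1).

(((((B:4,G:4):3/2,T:11/2):4/3,S:41/6):11/12,Q:31/4):89/60,((N:7/2,Y:7/2):5/2,V:6):97/30)

iteration 1: select N,Y (d=7); attach at lengths (7/2, 7/2); label the merged cluster NY
  updated: d(B,NY)=25/2, d(G,NY)=33/2, d(NY,Q)=47/2, d(NY,S)=41/2, d(NY,T)=19, d(NY,V)=12
iteration 2: select B,G (d=8); attach at lengths (4, 4); label the merged cluster BG
  updated: d(BG,NY)=29/2, d(BG,Q)=31/2, d(BG,S)=29/2, d(BG,T)=11, d(BG,V)=33/2
iteration 3: select BG,T (d=11); attach at lengths (3/2, 11/2); label the merged cluster BGT
  updated: d(BGT,NY)=16, d(BGT,Q)=46/3, d(BGT,S)=41/3, d(BGT,V)=16
iteration 4: select NY,V (d=12); attach at lengths (5/2, 6); label the merged cluster NVY
  updated: d(BGT,NVY)=16, d(NVY,Q)=65/3, d(NVY,S)=68/3
iteration 5: select BGT,S (d=41/3); attach at lengths (4/3, 41/6); label the merged cluster BGST
  updated: d(BGST,NVY)=53/3, d(BGST,Q)=31/2
iteration 6: select BGST,Q (d=31/2); attach at lengths (11/12, 31/4); label the merged cluster BGQST
  updated: d(BGQST,NVY)=277/15
iteration 7: select BGQST,NVY (d=277/15); attach at lengths (89/60, 97/30); label the merged cluster BGNQSTVY
final tree: (((((B:4,G:4):3/2,T:11/2):4/3,S:41/6):11/12,Q:31/4):89/60,((N:7/2,Y:7/2):5/2,V:6):97/30)
total length: 1041/20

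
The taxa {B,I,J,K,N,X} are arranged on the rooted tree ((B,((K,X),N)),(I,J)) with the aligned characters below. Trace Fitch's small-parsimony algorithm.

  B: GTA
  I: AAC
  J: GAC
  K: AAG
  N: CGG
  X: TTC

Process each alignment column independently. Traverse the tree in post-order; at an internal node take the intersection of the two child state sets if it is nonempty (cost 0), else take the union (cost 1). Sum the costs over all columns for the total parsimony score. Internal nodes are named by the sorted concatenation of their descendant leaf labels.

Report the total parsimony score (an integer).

10

[col 0] KX: children K:{A}, X:{T} ∪→ {A,T}; cost 1
[col 0] KNX: children KX:{A,T}, N:{C} ∪→ {A,C,T}; cost 1
[col 0] BKNX: children B:{G}, KNX:{A,C,T} ∪→ {A,C,G,T}; cost 1
[col 0] IJ: children I:{A}, J:{G} ∪→ {A,G}; cost 1
[col 0] BIJKNX: children BKNX:{A,C,G,T}, IJ:{A,G} ∩→ {A,G}; cost 0
[col 1] KX: children K:{A}, X:{T} ∪→ {A,T}; cost 1
[col 1] KNX: children KX:{A,T}, N:{G} ∪→ {A,G,T}; cost 1
[col 1] BKNX: children B:{T}, KNX:{A,G,T} ∩→ {T}; cost 0
[col 1] IJ: children I:{A}, J:{A} ∩→ {A}; cost 0
[col 1] BIJKNX: children BKNX:{T}, IJ:{A} ∪→ {A,T}; cost 1
[col 2] KX: children K:{G}, X:{C} ∪→ {C,G}; cost 1
[col 2] KNX: children KX:{C,G}, N:{G} ∩→ {G}; cost 0
[col 2] BKNX: children B:{A}, KNX:{G} ∪→ {A,G}; cost 1
[col 2] IJ: children I:{C}, J:{C} ∩→ {C}; cost 0
[col 2] BIJKNX: children BKNX:{A,G}, IJ:{C} ∪→ {A,C,G}; cost 1
per-site changes: [4, 3, 3]; total = 10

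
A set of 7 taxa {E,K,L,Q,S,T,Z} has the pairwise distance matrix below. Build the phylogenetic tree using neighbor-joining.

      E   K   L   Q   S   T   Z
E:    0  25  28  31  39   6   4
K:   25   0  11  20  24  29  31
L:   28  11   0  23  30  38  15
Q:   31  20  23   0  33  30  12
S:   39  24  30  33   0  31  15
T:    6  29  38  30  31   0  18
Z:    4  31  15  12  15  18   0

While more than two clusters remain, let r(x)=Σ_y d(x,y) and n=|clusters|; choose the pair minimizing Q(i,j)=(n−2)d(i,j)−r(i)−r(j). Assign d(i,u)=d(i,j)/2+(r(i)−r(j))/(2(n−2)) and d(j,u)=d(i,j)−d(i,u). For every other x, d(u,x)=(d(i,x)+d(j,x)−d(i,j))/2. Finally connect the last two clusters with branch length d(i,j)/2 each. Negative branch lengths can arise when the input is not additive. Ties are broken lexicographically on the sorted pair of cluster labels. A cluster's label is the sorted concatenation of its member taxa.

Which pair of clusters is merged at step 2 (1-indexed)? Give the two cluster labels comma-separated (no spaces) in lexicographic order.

iteration 1: select E,T (d=6, Q=-255); attach at lengths (11/10, 49/10); label the merged cluster ET
  updated: d(ET,K)=24, d(ET,L)=30, d(ET,Q)=55/2, d(ET,S)=32, d(ET,Z)=8
iteration 2: select K,L (d=11, Q=-175); attach at lengths (45/8, 43/8); label the merged cluster KL
  updated: d(ET,KL)=43/2, d(KL,Q)=16, d(KL,S)=43/2, d(KL,Z)=35/2
iteration 3: select ET,Z (d=8, Q=-235/2); attach at lengths (121/12, -25/12); label the merged cluster ETZ
  updated: d(ETZ,KL)=31/2, d(ETZ,Q)=63/4, d(ETZ,S)=39/2
iteration 4: select ETZ,S (d=39/2, Q=-343/4); attach at lengths (63/16, 249/16); label the merged cluster ESTZ
  updated: d(ESTZ,KL)=35/4, d(ESTZ,Q)=117/8
iteration 5: select ESTZ,KL (d=35/4, Q=-315/8); attach at lengths (59/16, 81/16); label the merged cluster EKLSTZ
  updated: d(EKLSTZ,Q)=175/16
iteration 6: select EKLSTZ,Q (d=175/16); attach at lengths (175/32, 175/32); label the merged cluster EKLQSTZ
final tree: (((((E:11/10,T:49/10):121/12,Z:-25/12):63/16,S:249/16):59/16,(K:45/8,L:43/8):81/16):175/32,Q:175/32)
total length: 1027/16

K,L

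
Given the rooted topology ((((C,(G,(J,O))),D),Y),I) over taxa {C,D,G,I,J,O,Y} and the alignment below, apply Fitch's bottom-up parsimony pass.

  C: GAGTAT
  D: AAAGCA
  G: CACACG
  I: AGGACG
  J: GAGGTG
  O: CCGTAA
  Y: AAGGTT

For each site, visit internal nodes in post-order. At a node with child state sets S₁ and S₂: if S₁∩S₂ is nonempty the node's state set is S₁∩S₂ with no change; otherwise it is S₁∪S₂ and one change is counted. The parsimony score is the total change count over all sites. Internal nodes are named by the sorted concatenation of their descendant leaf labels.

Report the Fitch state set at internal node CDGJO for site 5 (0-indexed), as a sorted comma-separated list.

A,G,T

site 0, node JO: J={G} ∪ O={C} → {C,G} (+1)
site 0, node GJO: G={C} ∩ JO={C,G} → {C} (+0)
site 0, node CGJO: C={G} ∪ GJO={C} → {C,G} (+1)
site 0, node CDGJO: CGJO={C,G} ∪ D={A} → {A,C,G} (+1)
site 0, node CDGJOY: CDGJO={A,C,G} ∩ Y={A} → {A} (+0)
site 0, node CDGIJOY: CDGJOY={A} ∩ I={A} → {A} (+0)
site 1, node JO: J={A} ∪ O={C} → {A,C} (+1)
site 1, node GJO: G={A} ∩ JO={A,C} → {A} (+0)
site 1, node CGJO: C={A} ∩ GJO={A} → {A} (+0)
site 1, node CDGJO: CGJO={A} ∩ D={A} → {A} (+0)
site 1, node CDGJOY: CDGJO={A} ∩ Y={A} → {A} (+0)
site 1, node CDGIJOY: CDGJOY={A} ∪ I={G} → {A,G} (+1)
site 2, node JO: J={G} ∩ O={G} → {G} (+0)
site 2, node GJO: G={C} ∪ JO={G} → {C,G} (+1)
site 2, node CGJO: C={G} ∩ GJO={C,G} → {G} (+0)
site 2, node CDGJO: CGJO={G} ∪ D={A} → {A,G} (+1)
site 2, node CDGJOY: CDGJO={A,G} ∩ Y={G} → {G} (+0)
site 2, node CDGIJOY: CDGJOY={G} ∩ I={G} → {G} (+0)
site 3, node JO: J={G} ∪ O={T} → {G,T} (+1)
site 3, node GJO: G={A} ∪ JO={G,T} → {A,G,T} (+1)
site 3, node CGJO: C={T} ∩ GJO={A,G,T} → {T} (+0)
site 3, node CDGJO: CGJO={T} ∪ D={G} → {G,T} (+1)
site 3, node CDGJOY: CDGJO={G,T} ∩ Y={G} → {G} (+0)
site 3, node CDGIJOY: CDGJOY={G} ∪ I={A} → {A,G} (+1)
site 4, node JO: J={T} ∪ O={A} → {A,T} (+1)
site 4, node GJO: G={C} ∪ JO={A,T} → {A,C,T} (+1)
site 4, node CGJO: C={A} ∩ GJO={A,C,T} → {A} (+0)
site 4, node CDGJO: CGJO={A} ∪ D={C} → {A,C} (+1)
site 4, node CDGJOY: CDGJO={A,C} ∪ Y={T} → {A,C,T} (+1)
site 4, node CDGIJOY: CDGJOY={A,C,T} ∩ I={C} → {C} (+0)
site 5, node JO: J={G} ∪ O={A} → {A,G} (+1)
site 5, node GJO: G={G} ∩ JO={A,G} → {G} (+0)
site 5, node CGJO: C={T} ∪ GJO={G} → {G,T} (+1)
site 5, node CDGJO: CGJO={G,T} ∪ D={A} → {A,G,T} (+1)
site 5, node CDGJOY: CDGJO={A,G,T} ∩ Y={T} → {T} (+0)
site 5, node CDGIJOY: CDGJOY={T} ∪ I={G} → {G,T} (+1)
per-site changes: [3, 2, 2, 4, 4, 4]; total = 19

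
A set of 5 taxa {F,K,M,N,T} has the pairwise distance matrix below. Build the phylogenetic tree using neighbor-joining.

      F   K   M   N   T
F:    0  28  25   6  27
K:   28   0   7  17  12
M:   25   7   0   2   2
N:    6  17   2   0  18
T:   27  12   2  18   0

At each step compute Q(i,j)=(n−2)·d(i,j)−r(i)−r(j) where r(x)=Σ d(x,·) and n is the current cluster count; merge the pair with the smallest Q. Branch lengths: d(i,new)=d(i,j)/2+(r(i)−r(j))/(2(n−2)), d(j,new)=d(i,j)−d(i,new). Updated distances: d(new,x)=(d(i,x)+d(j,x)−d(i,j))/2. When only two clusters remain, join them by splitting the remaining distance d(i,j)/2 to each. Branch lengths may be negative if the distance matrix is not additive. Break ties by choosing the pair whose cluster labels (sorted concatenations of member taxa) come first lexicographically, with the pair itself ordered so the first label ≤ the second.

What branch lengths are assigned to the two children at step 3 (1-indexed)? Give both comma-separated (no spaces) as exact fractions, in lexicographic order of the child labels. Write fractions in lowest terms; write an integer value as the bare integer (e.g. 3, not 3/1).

1. join F+N (d=6, Q=-111) ⇒ FN; edges |F|=61/6, |N|=-25/6
  updated: d(FN,K)=39/2, d(FN,M)=21/2, d(FN,T)=39/2
2. join FN+K (d=39/2, Q=-49) ⇒ FKN; edges |FN|=25/2, |K|=7
  updated: d(FKN,M)=-1, d(FKN,T)=6
3. join FKN+M (d=-1, Q=-7) ⇒ FKMN; edges |FKN|=3/2, |M|=-5/2
  updated: d(FKMN,T)=9/2
4. join FKMN+T (d=9/2) ⇒ FKMNT; edges |FKMN|=9/4, |T|=9/4
final tree: ((((F:61/6,N:-25/6):25/2,K:7):3/2,M:-5/2):9/4,T:9/4)
total length: 29

3/2,-5/2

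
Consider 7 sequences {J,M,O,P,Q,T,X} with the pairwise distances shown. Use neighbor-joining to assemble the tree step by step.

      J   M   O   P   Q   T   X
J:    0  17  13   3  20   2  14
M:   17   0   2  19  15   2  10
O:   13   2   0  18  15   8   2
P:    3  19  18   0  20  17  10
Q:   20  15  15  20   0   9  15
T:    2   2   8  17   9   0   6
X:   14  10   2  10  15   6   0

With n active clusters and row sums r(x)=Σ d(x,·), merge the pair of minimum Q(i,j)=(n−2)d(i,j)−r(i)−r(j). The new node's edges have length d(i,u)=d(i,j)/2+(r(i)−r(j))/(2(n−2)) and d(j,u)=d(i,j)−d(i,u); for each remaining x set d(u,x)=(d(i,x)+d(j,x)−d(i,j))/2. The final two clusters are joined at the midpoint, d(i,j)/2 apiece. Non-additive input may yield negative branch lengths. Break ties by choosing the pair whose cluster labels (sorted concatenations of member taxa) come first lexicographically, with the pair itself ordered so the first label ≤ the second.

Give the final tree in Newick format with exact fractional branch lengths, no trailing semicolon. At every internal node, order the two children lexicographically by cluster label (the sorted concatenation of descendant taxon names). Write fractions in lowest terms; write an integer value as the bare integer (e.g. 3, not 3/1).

((((J:-3/10,P:33/10):127/16,((M:25/16,O:7/16):21/8,X:19/8):31/16):13/16,Q:19/2):-1/4,T:-1/4)

step 1: merge (J,P) at d=3, Q=-141; branch lengths J→-3/10, P→33/10; new cluster JP
  updated: d(JP,M)=33/2, d(JP,O)=14, d(JP,Q)=37/2, d(JP,T)=8, d(JP,X)=21/2
step 2: merge (M,O) at d=2, Q=-157/2; branch lengths M→25/16, O→7/16; new cluster MO
  updated: d(JP,MO)=57/4, d(MO,Q)=14, d(MO,T)=4, d(MO,X)=5
step 3: merge (MO,X) at d=5, Q=-235/4; branch lengths MO→21/8, X→19/8; new cluster MOX
  updated: d(JP,MOX)=79/8, d(MOX,Q)=12, d(MOX,T)=5/2
step 4: merge (JP,MOX) at d=79/8, Q=-41; branch lengths JP→127/16, MOX→31/16; new cluster JMOPX
  updated: d(JMOPX,Q)=165/16, d(JMOPX,T)=5/16
step 5: merge (JMOPX,Q) at d=165/16, Q=-157/8; branch lengths JMOPX→13/16, Q→19/2; new cluster JMOPQX
  updated: d(JMOPQX,T)=-1/2
step 6: merge (JMOPQX,T) at d=-1/2; branch lengths JMOPQX→-1/4, T→-1/4; new cluster JMOPQTX
final tree: ((((J:-3/10,P:33/10):127/16,((M:25/16,O:7/16):21/8,X:19/8):31/16):13/16,Q:19/2):-1/4,T:-1/4)
total length: 475/16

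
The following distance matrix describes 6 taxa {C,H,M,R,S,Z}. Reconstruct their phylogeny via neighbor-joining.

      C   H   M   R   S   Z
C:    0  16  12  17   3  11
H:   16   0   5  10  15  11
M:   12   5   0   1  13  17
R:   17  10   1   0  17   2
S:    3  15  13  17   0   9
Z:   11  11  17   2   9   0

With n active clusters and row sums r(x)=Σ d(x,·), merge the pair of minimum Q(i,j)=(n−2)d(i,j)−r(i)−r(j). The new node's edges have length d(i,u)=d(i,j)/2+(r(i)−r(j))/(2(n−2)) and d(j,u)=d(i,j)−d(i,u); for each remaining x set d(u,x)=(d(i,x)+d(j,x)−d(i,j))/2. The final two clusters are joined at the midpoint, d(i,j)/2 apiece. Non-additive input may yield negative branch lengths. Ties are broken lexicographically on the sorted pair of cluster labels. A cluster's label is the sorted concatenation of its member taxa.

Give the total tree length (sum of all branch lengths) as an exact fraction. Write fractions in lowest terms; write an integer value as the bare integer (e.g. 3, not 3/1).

375/16

iteration 1: select C,S (d=3, Q=-104); attach at lengths (7/4, 5/4); label the merged cluster CS
  updated: d(CS,H)=14, d(CS,M)=11, d(CS,R)=31/2, d(CS,Z)=17/2
iteration 2: select CS,Z (d=17/2, Q=-62); attach at lengths (6, 5/2); label the merged cluster CSZ
  updated: d(CSZ,H)=33/4, d(CSZ,M)=39/4, d(CSZ,R)=9/2
iteration 3: select CSZ,H (d=33/4, Q=-117/4); attach at lengths (63/16, 69/16); label the merged cluster CHSZ
  updated: d(CHSZ,M)=13/4, d(CHSZ,R)=25/8
iteration 4: select CHSZ,M (d=13/4, Q=-59/8); attach at lengths (43/16, 9/16); label the merged cluster CHMSZ
  updated: d(CHMSZ,R)=7/16
iteration 5: select CHMSZ,R (d=7/16); attach at lengths (7/32, 7/32); label the merged cluster CHMRSZ
final tree: (((((C:7/4,S:5/4):6,Z:5/2):63/16,H:69/16):43/16,M:9/16):7/32,R:7/32)
total length: 375/16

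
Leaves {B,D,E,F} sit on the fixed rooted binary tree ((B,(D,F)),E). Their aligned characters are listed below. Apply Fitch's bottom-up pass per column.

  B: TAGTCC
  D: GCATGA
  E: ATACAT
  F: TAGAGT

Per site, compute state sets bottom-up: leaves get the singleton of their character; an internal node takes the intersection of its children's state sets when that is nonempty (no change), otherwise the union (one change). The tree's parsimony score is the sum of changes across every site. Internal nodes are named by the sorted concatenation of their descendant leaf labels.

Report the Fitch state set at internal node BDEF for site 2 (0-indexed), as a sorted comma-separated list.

A,G

[col 0] DF: children D:{G}, F:{T} ∪→ {G,T}; cost 1
[col 0] BDF: children B:{T}, DF:{G,T} ∩→ {T}; cost 0
[col 0] BDEF: children BDF:{T}, E:{A} ∪→ {A,T}; cost 1
[col 1] DF: children D:{C}, F:{A} ∪→ {A,C}; cost 1
[col 1] BDF: children B:{A}, DF:{A,C} ∩→ {A}; cost 0
[col 1] BDEF: children BDF:{A}, E:{T} ∪→ {A,T}; cost 1
[col 2] DF: children D:{A}, F:{G} ∪→ {A,G}; cost 1
[col 2] BDF: children B:{G}, DF:{A,G} ∩→ {G}; cost 0
[col 2] BDEF: children BDF:{G}, E:{A} ∪→ {A,G}; cost 1
[col 3] DF: children D:{T}, F:{A} ∪→ {A,T}; cost 1
[col 3] BDF: children B:{T}, DF:{A,T} ∩→ {T}; cost 0
[col 3] BDEF: children BDF:{T}, E:{C} ∪→ {C,T}; cost 1
[col 4] DF: children D:{G}, F:{G} ∩→ {G}; cost 0
[col 4] BDF: children B:{C}, DF:{G} ∪→ {C,G}; cost 1
[col 4] BDEF: children BDF:{C,G}, E:{A} ∪→ {A,C,G}; cost 1
[col 5] DF: children D:{A}, F:{T} ∪→ {A,T}; cost 1
[col 5] BDF: children B:{C}, DF:{A,T} ∪→ {A,C,T}; cost 1
[col 5] BDEF: children BDF:{A,C,T}, E:{T} ∩→ {T}; cost 0
per-site changes: [2, 2, 2, 2, 2, 2]; total = 12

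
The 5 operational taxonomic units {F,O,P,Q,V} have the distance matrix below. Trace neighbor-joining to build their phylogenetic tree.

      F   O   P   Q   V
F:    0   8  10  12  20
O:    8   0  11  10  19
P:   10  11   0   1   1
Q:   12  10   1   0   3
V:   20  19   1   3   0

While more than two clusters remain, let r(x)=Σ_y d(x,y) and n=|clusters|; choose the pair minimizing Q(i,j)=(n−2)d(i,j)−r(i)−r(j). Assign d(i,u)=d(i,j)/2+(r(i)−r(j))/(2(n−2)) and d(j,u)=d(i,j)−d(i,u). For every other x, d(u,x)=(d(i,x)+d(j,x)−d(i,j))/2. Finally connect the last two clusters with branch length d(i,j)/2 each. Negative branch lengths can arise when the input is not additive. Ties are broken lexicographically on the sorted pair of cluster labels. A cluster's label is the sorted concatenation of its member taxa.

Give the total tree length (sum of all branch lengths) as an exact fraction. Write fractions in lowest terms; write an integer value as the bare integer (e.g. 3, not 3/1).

step 1: merge (F,O) at d=8, Q=-74; branch lengths F→13/3, O→11/3; new cluster FO
  updated: d(FO,P)=13/2, d(FO,Q)=7, d(FO,V)=31/2
step 2: merge (FO,Q) at d=7, Q=-26; branch lengths FO→8, Q→-1; new cluster FOQ
  updated: d(FOQ,P)=1/4, d(FOQ,V)=23/4
step 3: merge (FOQ,P) at d=1/4, Q=-7; branch lengths FOQ→5/2, P→-9/4; new cluster FOPQ
  updated: d(FOPQ,V)=13/4
step 4: merge (FOPQ,V) at d=13/4; branch lengths FOPQ→13/8, V→13/8; new cluster FOPQV
final tree: ((((F:13/3,O:11/3):8,Q:-1):5/2,P:-9/4):13/8,V:13/8)
total length: 37/2

37/2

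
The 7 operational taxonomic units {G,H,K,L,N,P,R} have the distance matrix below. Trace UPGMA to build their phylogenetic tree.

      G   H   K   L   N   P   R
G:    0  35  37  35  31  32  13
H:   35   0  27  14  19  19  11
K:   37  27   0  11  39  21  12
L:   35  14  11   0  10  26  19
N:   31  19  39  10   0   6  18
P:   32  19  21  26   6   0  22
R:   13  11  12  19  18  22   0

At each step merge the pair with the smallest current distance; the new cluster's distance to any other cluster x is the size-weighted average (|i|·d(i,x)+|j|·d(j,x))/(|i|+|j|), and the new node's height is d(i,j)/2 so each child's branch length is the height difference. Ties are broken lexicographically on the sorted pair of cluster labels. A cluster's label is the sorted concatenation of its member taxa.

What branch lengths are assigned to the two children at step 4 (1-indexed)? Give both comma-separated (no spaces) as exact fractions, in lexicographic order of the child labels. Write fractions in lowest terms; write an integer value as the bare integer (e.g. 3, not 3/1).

1. join N+P (d=6) ⇒ NP; edges |N|=3, |P|=3
  updated: d(G,NP)=63/2, d(H,NP)=19, d(K,NP)=30, d(L,NP)=18, d(NP,R)=20
2. join H+R (d=11) ⇒ HR; edges |H|=11/2, |R|=11/2
  updated: d(G,HR)=24, d(HR,K)=39/2, d(HR,L)=33/2, d(HR,NP)=39/2
3. join K+L (d=11) ⇒ KL; edges |K|=11/2, |L|=11/2
  updated: d(G,KL)=36, d(HR,KL)=18, d(KL,NP)=24
4. join HR+KL (d=18) ⇒ HKLR; edges |HR|=7/2, |KL|=7/2
  updated: d(G,HKLR)=30, d(HKLR,NP)=87/4
5. join HKLR+NP (d=87/4) ⇒ HKLNPR; edges |HKLR|=15/8, |NP|=63/8
  updated: d(G,HKLNPR)=61/2
6. join G+HKLNPR (d=61/2) ⇒ GHKLNPR; edges |G|=61/4, |HKLNPR|=35/8
final tree: (G:61/4,(((H:11/2,R:11/2):7/2,(K:11/2,L:11/2):7/2):15/8,(N:3,P:3):63/8):35/8)
total length: 515/8

7/2,7/2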